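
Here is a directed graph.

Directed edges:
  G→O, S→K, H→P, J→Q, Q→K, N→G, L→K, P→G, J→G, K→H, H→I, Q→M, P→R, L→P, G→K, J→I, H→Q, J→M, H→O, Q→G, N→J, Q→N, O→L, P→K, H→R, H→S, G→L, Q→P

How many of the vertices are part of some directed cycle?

10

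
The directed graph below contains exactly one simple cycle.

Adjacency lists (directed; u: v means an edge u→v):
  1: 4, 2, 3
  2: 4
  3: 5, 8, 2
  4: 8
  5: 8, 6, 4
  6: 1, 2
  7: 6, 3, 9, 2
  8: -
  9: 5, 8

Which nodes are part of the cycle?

1, 3, 5, 6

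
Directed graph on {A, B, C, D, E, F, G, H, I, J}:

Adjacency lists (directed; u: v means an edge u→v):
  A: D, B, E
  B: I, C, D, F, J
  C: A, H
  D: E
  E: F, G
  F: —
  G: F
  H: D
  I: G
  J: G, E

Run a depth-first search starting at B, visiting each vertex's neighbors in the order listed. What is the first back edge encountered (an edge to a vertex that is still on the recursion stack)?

A->B

DFS from B (visiting each vertex's neighbors in the order listed); mark gray on enter, black on exit:
B gray
  I gray
    G gray
      F gray
      F black
    G black
  I black
  C gray
    A gray
      D gray
        E gray
          E→F: F black — skip
          E→G: G black — skip
        E black
      D black
      A→B: B is gray → back edge
First back edge: A → B.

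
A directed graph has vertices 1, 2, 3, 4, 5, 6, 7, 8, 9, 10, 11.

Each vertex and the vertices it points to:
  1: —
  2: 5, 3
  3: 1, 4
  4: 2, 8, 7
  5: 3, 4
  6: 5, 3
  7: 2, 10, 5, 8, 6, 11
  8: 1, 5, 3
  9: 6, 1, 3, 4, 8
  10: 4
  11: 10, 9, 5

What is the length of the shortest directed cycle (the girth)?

3

For each vertex v, BFS finds the shortest path from v back to v.
The shortest such closed walk is 10 → 4 → 7 → 10, length 3.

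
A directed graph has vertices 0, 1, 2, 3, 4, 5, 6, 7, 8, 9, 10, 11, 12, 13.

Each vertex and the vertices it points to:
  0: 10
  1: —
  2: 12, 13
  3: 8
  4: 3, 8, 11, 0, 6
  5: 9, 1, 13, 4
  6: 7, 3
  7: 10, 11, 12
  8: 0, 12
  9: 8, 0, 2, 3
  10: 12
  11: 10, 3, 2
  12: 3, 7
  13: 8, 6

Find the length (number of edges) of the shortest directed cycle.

For each vertex v, BFS finds the shortest path from v back to v.
The shortest such closed walk is 7 → 12 → 7, length 2.

2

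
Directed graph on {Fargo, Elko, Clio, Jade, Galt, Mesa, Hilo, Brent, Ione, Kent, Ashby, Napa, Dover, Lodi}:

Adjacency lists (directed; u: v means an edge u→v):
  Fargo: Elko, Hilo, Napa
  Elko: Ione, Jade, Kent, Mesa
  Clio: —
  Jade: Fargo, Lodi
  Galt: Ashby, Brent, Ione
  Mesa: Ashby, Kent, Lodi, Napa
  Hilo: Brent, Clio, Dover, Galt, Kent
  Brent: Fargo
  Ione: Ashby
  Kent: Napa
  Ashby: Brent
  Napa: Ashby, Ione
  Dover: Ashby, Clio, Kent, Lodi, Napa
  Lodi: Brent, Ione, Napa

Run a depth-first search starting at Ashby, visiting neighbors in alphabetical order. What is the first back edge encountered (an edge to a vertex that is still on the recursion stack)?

Ione→Ashby

DFS from Ashby (visiting neighbors in alphabetical order); mark gray on enter, black on exit:
Ashby gray
  Brent gray
    Fargo gray
      Elko gray
        Ione gray
          Ione→Ashby: Ashby is gray → back edge
First back edge: Ione → Ashby.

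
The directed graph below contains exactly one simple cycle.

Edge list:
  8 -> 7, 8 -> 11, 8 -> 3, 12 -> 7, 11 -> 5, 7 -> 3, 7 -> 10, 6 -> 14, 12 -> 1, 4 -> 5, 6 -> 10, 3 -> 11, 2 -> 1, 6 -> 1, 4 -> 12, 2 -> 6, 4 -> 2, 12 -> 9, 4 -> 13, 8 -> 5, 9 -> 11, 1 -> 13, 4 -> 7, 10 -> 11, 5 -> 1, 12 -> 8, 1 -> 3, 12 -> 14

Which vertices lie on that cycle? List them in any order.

1, 3, 5, 11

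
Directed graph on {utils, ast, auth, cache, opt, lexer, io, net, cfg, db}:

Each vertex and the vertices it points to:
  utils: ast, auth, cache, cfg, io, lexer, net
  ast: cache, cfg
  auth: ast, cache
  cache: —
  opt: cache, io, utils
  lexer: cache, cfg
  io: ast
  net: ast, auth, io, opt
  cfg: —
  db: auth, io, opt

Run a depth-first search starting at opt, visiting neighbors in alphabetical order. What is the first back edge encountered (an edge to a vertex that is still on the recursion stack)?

net→opt

DFS from opt (visiting neighbors in alphabetical order); mark gray on enter, black on exit:
opt gray
  cache gray
  cache black
  io gray
    ast gray
      ast→cache: cache black — skip
      cfg gray
      cfg black
    ast black
  io black
  utils gray
    utils→ast: ast black — skip
    auth gray
      auth→ast: ast black — skip
      auth→cache: cache black — skip
    auth black
    utils→cache: cache black — skip
    utils→cfg: cfg black — skip
    utils→io: io black — skip
    lexer gray
      lexer→cache: cache black — skip
      lexer→cfg: cfg black — skip
    lexer black
    net gray
      net→ast: ast black — skip
      net→auth: auth black — skip
      net→io: io black — skip
      net→opt: opt is gray → back edge
First back edge: net → opt.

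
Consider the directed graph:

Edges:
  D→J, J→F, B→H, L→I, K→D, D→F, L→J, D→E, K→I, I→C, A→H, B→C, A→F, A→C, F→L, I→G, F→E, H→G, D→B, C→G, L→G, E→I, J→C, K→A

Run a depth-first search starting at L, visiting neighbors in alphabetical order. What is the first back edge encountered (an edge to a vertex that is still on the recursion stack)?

F->L

DFS from L (visiting neighbors in alphabetical order); mark gray on enter, black on exit:
L gray
  G gray
  G black
  I gray
    C gray
      C→G: G black — skip
    C black
    I→G: G black — skip
  I black
  J gray
    J→C: C black — skip
    F gray
      E gray
        E→I: I black — skip
      E black
      F→L: L is gray → back edge
First back edge: F → L.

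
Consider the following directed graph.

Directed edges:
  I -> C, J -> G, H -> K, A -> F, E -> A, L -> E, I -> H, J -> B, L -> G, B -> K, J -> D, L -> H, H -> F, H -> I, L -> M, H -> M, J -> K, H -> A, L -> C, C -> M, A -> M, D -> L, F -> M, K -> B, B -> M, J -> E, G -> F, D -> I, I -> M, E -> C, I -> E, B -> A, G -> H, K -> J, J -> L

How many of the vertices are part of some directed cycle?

8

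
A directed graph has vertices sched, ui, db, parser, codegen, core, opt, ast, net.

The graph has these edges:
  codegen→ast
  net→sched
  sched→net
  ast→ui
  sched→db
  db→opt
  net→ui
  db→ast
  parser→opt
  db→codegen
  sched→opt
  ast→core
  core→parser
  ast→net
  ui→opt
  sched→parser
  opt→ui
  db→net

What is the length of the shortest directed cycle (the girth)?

For each vertex v, BFS finds the shortest path from v back to v.
The shortest such closed walk is net → sched → net, length 2.

2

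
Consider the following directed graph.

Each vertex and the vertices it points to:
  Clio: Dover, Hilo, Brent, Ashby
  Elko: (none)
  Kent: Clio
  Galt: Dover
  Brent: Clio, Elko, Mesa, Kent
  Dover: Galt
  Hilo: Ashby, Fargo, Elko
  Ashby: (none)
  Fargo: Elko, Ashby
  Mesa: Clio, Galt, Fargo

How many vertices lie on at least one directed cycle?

6

A vertex is on a directed cycle iff it belongs to a strongly connected component of size ≥ 2 (or has a self-loop).
The vertices on cycles are {Clio, Galt, Kent, Mesa, Brent, Dover} — 6 in total.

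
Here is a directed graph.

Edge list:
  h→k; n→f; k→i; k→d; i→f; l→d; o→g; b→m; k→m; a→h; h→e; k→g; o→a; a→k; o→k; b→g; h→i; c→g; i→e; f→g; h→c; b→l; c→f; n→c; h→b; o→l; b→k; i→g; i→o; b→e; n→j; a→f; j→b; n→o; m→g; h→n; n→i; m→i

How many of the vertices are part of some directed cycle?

9

A vertex is on a directed cycle iff it belongs to a strongly connected component of size ≥ 2 (or has a self-loop).
The vertices on cycles are {a, b, h, i, j, k, m, n, o} — 9 in total.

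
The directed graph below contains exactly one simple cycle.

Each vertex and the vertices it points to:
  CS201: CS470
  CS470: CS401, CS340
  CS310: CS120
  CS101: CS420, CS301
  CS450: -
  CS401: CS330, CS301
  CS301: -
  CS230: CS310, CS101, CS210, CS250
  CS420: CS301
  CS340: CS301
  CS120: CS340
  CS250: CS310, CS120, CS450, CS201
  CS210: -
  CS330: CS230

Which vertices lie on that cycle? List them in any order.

DFS with gray/black marking from CS230:
CS230 gray
  CS310 gray
    CS120 gray
      CS340 gray
        CS301 gray
        CS301 black
      CS340 black
    CS120 black
  CS310 black
  CS101 gray
    CS420 gray
      CS420→CS301: CS301 black — skip
    CS420 black
    CS101→CS301: CS301 black — skip
  CS101 black
  CS210 gray
  CS210 black
  CS250 gray
    CS250→CS310: CS310 black — skip
    CS250→CS120: CS120 black — skip
    CS450 gray
    CS450 black
    CS201 gray
      CS470 gray
        CS401 gray
          CS330 gray
            CS330→CS230: CS230 is gray → back edge
Back edge closes the cycle CS230 → CS250 → CS201 → CS470 → CS401 → CS330 → CS230; its vertices are {CS201, CS230, CS250, CS330, CS401, CS470}.

CS201, CS230, CS250, CS330, CS401, CS470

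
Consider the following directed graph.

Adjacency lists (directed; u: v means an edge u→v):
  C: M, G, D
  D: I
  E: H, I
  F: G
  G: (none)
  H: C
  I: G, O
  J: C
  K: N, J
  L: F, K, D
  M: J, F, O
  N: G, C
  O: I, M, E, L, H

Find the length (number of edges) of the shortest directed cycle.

2

For each vertex v, BFS finds the shortest path from v back to v.
The shortest such closed walk is O → I → O, length 2.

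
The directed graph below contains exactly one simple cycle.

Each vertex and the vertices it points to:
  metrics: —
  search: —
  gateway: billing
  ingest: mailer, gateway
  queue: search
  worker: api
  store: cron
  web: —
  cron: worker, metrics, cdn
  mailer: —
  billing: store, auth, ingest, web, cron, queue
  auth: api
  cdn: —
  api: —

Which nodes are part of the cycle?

ingest, billing, gateway

DFS with gray/black marking from billing:
billing gray
  store gray
    cron gray
      worker gray
        api gray
        api black
      worker black
      metrics gray
      metrics black
      cdn gray
      cdn black
    cron black
  store black
  auth gray
    auth→api: api black — skip
  auth black
  ingest gray
    mailer gray
    mailer black
    gateway gray
      gateway→billing: billing is gray → back edge
Back edge closes the cycle billing → ingest → gateway → billing; its vertices are {ingest, billing, gateway}.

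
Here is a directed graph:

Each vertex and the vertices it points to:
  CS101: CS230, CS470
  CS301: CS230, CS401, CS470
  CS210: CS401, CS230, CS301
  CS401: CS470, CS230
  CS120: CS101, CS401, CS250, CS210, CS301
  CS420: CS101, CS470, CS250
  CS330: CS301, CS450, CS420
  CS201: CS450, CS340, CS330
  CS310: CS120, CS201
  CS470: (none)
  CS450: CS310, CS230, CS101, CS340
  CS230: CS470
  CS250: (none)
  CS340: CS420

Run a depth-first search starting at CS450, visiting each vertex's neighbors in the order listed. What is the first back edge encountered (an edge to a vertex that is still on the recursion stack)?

CS201->CS450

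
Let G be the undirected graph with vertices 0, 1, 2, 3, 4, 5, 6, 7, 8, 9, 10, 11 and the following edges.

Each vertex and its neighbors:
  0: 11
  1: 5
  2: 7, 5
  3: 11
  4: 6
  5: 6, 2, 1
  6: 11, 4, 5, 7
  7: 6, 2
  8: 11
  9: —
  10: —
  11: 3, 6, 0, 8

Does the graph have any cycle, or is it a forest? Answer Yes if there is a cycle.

Yes

DFS, tracking each vertex's parent; an edge to a visited non-parent vertex closes a cycle.
Start from 6:
visit 6 (parent –)
  visit 11 (parent 6)
    visit 3 (parent 11)
      3–11: parent, skip
    11–6: parent, skip
    visit 0 (parent 11)
      0–11: parent, skip
    visit 8 (parent 11)
      8–11: parent, skip
  visit 4 (parent 6)
    4–6: parent, skip
  visit 5 (parent 6)
    5–6: parent, skip
    visit 2 (parent 5)
      visit 7 (parent 2)
        7–6: 6 visited and ≠ parent → cycle
Cycle: 6 – 5 – 2 – 7 – 6.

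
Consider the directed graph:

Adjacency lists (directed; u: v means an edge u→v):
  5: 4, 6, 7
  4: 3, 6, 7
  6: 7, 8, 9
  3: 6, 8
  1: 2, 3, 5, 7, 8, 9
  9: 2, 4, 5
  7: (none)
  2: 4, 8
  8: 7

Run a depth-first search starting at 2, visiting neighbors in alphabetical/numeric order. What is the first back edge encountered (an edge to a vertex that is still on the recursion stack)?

DFS from 2 (visiting neighbors in alphabetical/numeric order); mark gray on enter, black on exit:
2 gray
  4 gray
    3 gray
      6 gray
        7 gray
        7 black
        8 gray
          8→7: 7 black — skip
        8 black
        9 gray
          9→2: 2 is gray → back edge
First back edge: 9 → 2.

9→2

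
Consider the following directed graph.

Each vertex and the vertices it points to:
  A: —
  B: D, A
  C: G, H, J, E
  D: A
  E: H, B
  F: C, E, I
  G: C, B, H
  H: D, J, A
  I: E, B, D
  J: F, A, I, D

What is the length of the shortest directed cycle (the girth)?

For each vertex v, BFS finds the shortest path from v back to v.
The shortest such closed walk is C → G → C, length 2.

2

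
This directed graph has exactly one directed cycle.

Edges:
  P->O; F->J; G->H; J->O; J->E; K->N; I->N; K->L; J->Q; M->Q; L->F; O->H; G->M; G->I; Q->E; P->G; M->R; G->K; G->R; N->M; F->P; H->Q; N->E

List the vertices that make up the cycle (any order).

DFS with gray/black marking from F:
F gray
  P gray
    O gray
      H gray
        Q gray
          E gray
          E black
        Q black
      H black
    O black
    G gray
      K gray
        N gray
          M gray
            R gray
            R black
            M→Q: Q black — skip
          M black
          N→E: E black — skip
        N black
        L gray
          L→F: F is gray → back edge
Back edge closes the cycle F → P → G → K → L → F; its vertices are {F, G, K, L, P}.

F, G, K, L, P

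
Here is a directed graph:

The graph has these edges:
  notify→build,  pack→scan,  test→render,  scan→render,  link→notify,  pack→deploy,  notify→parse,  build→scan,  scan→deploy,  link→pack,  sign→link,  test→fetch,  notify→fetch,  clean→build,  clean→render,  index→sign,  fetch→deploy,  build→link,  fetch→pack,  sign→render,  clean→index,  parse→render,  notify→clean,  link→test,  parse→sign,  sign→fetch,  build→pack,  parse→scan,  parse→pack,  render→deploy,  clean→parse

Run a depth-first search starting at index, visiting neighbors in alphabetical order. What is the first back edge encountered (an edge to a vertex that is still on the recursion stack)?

build→link

DFS from index (visiting neighbors in alphabetical order); mark gray on enter, black on exit:
index gray
  sign gray
    fetch gray
      deploy gray
      deploy black
      pack gray
        pack→deploy: deploy black — skip
        scan gray
          scan→deploy: deploy black — skip
          render gray
            render→deploy: deploy black — skip
          render black
        scan black
      pack black
    fetch black
    link gray
      notify gray
        build gray
          build→link: link is gray → back edge
First back edge: build → link.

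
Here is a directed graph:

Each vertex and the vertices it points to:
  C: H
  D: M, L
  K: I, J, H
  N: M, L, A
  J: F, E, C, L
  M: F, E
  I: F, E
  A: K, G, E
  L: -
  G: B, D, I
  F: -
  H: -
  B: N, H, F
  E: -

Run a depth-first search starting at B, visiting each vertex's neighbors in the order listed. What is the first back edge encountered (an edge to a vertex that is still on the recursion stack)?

G→B

DFS from B (visiting each vertex's neighbors in the order listed); mark gray on enter, black on exit:
B gray
  N gray
    M gray
      F gray
      F black
      E gray
      E black
    M black
    L gray
    L black
    A gray
      K gray
        I gray
          I→F: F black — skip
          I→E: E black — skip
        I black
        J gray
          J→F: F black — skip
          J→E: E black — skip
          C gray
            H gray
            H black
          C black
          J→L: L black — skip
        J black
        K→H: H black — skip
      K black
      G gray
        G→B: B is gray → back edge
First back edge: G → B.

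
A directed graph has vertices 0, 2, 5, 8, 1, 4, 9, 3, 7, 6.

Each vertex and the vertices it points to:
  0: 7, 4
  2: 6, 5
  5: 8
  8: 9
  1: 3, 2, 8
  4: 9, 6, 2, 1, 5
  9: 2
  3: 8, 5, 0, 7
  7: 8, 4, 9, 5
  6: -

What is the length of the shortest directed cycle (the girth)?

For each vertex v, BFS finds the shortest path from v back to v.
The shortest such closed walk is 0 → 4 → 1 → 3 → 0, length 4.

4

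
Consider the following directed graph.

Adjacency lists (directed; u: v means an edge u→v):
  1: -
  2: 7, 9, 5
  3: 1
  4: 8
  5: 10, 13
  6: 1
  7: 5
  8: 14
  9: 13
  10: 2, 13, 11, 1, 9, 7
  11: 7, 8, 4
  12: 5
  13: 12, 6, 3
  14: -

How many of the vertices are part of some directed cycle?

A vertex is on a directed cycle iff it belongs to a strongly connected component of size ≥ 2 (or has a self-loop).
The vertices on cycles are {2, 5, 7, 9, 10, 11, 12, 13} — 8 in total.

8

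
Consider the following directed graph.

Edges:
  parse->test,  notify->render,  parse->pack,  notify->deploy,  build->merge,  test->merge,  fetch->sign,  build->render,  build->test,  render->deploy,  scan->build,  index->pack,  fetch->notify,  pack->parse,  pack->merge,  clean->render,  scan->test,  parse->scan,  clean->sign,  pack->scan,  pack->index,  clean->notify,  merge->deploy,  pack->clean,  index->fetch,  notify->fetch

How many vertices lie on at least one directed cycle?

A vertex is on a directed cycle iff it belongs to a strongly connected component of size ≥ 2 (or has a self-loop).
The vertices on cycles are {pack, fetch, index, parse, notify} — 5 in total.

5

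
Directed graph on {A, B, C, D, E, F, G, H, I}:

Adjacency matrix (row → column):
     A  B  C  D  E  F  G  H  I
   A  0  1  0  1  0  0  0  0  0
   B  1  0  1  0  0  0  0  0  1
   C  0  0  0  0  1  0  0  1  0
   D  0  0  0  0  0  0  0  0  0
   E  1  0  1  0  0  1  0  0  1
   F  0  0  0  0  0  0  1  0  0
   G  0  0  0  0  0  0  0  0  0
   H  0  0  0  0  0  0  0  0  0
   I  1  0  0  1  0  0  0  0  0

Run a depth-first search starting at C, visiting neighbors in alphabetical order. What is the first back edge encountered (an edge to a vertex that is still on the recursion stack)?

B->A

DFS from C (visiting neighbors in alphabetical order); mark gray on enter, black on exit:
C gray
  E gray
    A gray
      B gray
        B→A: A is gray → back edge
First back edge: B → A.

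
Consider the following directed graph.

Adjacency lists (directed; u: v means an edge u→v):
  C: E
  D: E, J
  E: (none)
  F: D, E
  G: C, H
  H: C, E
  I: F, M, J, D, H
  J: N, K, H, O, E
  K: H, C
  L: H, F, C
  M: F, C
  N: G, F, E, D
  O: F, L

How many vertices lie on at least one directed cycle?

6

A vertex is on a directed cycle iff it belongs to a strongly connected component of size ≥ 2 (or has a self-loop).
The vertices on cycles are {D, F, J, L, N, O} — 6 in total.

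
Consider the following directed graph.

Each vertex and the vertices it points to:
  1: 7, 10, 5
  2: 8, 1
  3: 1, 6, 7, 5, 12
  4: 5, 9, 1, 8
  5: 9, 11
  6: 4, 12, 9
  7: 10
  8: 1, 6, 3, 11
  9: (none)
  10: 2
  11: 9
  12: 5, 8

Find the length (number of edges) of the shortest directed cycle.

3

For each vertex v, BFS finds the shortest path from v back to v.
The shortest such closed walk is 10 → 2 → 1 → 10, length 3.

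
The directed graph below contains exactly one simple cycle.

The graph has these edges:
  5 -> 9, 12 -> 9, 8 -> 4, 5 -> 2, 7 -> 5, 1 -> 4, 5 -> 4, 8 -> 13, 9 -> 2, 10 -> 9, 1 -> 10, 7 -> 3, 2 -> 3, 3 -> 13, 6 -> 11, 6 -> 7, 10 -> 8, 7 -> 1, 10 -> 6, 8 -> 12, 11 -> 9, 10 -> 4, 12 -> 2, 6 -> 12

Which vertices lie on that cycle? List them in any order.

DFS with gray/black marking from 10:
10 gray
  8 gray
    12 gray
      9 gray
        2 gray
          3 gray
            13 gray
            13 black
          3 black
        2 black
      9 black
      12→2: 2 black — skip
    12 black
    8→13: 13 black — skip
    4 gray
    4 black
  8 black
  6 gray
    7 gray
      1 gray
        1→10: 10 is gray → back edge
Back edge closes the cycle 10 → 6 → 7 → 1 → 10; its vertices are {1, 6, 7, 10}.

1, 6, 7, 10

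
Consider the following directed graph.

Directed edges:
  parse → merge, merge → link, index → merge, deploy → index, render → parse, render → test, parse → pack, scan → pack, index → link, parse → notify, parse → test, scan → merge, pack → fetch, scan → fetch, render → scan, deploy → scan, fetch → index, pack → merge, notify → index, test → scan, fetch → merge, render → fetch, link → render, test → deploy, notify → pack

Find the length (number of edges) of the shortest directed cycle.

For each vertex v, BFS finds the shortest path from v back to v.
The shortest such closed walk is link → render → fetch → merge → link, length 4.

4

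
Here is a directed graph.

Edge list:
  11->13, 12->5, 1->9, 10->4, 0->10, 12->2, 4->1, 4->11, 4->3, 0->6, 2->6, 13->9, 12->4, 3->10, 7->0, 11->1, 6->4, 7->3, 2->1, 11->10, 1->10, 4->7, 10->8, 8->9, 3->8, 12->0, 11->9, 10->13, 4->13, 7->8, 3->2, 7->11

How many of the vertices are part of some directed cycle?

9

A vertex is on a directed cycle iff it belongs to a strongly connected component of size ≥ 2 (or has a self-loop).
The vertices on cycles are {0, 1, 2, 3, 4, 6, 7, 10, 11} — 9 in total.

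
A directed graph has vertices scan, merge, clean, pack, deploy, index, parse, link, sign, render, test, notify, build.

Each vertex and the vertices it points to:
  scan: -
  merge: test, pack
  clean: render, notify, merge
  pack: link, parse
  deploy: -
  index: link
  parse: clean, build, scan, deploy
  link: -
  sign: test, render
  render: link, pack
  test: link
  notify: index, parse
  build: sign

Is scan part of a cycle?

scan lies on a cycle iff there is a path from scan back to itself.
Exploring from scan, it never reaches itself; equivalently, its strongly connected component is a singleton.

No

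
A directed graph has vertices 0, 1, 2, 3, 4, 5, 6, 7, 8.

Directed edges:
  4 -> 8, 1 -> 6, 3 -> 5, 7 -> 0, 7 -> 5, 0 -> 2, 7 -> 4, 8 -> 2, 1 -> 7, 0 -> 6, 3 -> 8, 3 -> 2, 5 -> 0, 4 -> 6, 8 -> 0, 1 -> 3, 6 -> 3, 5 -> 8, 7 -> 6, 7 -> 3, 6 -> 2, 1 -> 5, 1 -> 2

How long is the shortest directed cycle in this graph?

For each vertex v, BFS finds the shortest path from v back to v.
The shortest such closed walk is 5 → 0 → 6 → 3 → 5, length 4.

4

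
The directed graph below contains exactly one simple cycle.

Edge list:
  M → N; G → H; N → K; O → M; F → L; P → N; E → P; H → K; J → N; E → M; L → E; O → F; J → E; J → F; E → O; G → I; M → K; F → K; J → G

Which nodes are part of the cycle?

E, F, L, O

DFS with gray/black marking from E:
E gray
  P gray
    N gray
      K gray
      K black
    N black
  P black
  O gray
    F gray
      F→K: K black — skip
      L gray
        L→E: E is gray → back edge
Back edge closes the cycle E → O → F → L → E; its vertices are {E, F, L, O}.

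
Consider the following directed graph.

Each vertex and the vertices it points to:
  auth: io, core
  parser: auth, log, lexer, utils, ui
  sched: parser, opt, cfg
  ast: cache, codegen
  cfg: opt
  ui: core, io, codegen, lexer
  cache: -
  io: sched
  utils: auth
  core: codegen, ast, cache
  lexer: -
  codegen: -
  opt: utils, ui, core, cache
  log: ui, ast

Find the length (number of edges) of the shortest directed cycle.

4

For each vertex v, BFS finds the shortest path from v back to v.
The shortest such closed walk is sched → opt → ui → io → sched, length 4.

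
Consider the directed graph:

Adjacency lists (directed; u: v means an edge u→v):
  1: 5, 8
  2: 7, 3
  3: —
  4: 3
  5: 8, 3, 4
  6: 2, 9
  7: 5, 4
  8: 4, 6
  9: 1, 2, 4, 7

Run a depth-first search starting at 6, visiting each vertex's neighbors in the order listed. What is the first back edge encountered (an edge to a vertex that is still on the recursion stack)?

8→6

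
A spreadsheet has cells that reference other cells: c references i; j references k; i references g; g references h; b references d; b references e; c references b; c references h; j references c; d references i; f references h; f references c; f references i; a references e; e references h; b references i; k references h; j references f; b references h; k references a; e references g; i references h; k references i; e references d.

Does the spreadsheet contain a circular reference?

DFS with white/gray/black marking, starting from e:
e gray
  g gray
    h gray
    h black
  g black
  e→h: h black — skip
  d gray
    i gray
      i→h: h black — skip
      i→g: g black — skip
    i black
  d black
e black
k gray
  k→i: i black — skip
  a gray
    a→e: e black — skip
  a black
  k→h: h black — skip
k black
f gray
  f→h: h black — skip
  f→i: i black — skip
  c gray
    c→i: i black — skip
    b gray
      b→d: d black — skip
      b→h: h black — skip
      b→e: e black — skip
      b→i: i black — skip
    b black
    c→h: h black — skip
  c black
f black
j gray
  j→k: k black — skip
  j→c: c black — skip
  j→f: f black — skip
j black
Every edge goes to a white or black vertex — no back edge, so the graph is acyclic.

No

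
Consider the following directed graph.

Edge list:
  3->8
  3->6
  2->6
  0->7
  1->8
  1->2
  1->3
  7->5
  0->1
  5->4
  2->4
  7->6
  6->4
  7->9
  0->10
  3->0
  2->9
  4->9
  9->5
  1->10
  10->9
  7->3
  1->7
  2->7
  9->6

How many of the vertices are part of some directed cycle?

9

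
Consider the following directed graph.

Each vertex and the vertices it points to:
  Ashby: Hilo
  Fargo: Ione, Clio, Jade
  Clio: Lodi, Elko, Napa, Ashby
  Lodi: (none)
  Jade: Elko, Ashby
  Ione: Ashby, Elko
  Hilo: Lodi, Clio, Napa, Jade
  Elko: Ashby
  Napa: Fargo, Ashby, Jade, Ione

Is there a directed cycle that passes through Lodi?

No

Lodi lies on a cycle iff there is a path from Lodi back to itself.
Exploring from Lodi, it never reaches itself; equivalently, its strongly connected component is a singleton.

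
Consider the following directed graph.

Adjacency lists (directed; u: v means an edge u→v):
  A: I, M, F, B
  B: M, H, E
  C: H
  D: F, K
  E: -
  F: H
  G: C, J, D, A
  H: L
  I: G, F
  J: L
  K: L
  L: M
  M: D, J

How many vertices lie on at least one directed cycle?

10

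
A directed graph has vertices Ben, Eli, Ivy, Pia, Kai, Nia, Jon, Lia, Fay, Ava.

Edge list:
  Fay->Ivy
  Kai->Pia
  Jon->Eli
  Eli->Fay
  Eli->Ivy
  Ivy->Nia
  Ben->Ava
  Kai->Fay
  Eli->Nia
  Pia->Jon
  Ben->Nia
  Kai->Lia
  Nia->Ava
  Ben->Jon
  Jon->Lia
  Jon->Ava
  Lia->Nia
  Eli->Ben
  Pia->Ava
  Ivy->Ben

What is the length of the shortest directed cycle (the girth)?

3

For each vertex v, BFS finds the shortest path from v back to v.
The shortest such closed walk is Jon → Eli → Ben → Jon, length 3.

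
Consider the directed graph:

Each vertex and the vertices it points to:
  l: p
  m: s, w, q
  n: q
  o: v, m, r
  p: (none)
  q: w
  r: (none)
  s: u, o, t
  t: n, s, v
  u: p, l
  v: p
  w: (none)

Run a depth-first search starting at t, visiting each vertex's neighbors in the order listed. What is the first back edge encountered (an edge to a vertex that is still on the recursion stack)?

m->s

DFS from t (visiting each vertex's neighbors in the order listed); mark gray on enter, black on exit:
t gray
  n gray
    q gray
      w gray
      w black
    q black
  n black
  s gray
    u gray
      p gray
      p black
      l gray
        l→p: p black — skip
      l black
    u black
    o gray
      v gray
        v→p: p black — skip
      v black
      m gray
        m→s: s is gray → back edge
First back edge: m → s.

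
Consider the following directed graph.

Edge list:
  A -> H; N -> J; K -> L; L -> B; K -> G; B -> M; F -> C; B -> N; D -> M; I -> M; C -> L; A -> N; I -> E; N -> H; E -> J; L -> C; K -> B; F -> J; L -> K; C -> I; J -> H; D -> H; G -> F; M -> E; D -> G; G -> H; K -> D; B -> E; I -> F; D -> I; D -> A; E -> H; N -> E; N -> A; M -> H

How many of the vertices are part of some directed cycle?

9

A vertex is on a directed cycle iff it belongs to a strongly connected component of size ≥ 2 (or has a self-loop).
The vertices on cycles are {A, C, D, F, G, I, K, L, N} — 9 in total.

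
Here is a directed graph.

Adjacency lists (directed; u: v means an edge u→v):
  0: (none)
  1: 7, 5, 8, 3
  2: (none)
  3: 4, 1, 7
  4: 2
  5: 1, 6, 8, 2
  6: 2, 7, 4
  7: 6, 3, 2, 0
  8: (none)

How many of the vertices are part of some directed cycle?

A vertex is on a directed cycle iff it belongs to a strongly connected component of size ≥ 2 (or has a self-loop).
The vertices on cycles are {1, 3, 5, 6, 7} — 5 in total.

5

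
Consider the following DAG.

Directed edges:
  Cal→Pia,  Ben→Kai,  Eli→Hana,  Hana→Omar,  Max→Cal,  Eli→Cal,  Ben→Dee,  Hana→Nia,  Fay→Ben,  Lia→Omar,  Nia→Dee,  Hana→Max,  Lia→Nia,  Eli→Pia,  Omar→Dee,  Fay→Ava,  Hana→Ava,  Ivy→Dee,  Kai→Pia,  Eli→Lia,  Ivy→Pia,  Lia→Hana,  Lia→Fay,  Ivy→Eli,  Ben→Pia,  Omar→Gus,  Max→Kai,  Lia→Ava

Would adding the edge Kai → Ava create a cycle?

Adding Kai→Ava creates a cycle iff Ava can already reach Kai.
Explore from Ava: no path reaches Kai. The graph stays acyclic.

No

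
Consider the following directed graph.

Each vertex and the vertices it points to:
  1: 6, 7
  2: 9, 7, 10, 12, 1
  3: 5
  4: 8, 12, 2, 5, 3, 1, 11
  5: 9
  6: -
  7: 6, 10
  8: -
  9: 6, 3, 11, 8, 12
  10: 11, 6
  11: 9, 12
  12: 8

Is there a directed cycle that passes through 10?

10 lies on a cycle iff there is a path from 10 back to itself.
Exploring from 10, it never reaches itself; equivalently, its strongly connected component is a singleton.

No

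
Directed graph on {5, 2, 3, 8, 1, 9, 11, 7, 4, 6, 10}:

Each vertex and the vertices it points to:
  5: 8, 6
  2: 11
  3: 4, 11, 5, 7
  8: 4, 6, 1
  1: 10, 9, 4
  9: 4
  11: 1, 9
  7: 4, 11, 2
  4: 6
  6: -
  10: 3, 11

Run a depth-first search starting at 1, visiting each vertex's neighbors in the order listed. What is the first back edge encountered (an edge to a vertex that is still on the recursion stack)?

11→1

DFS from 1 (visiting each vertex's neighbors in the order listed); mark gray on enter, black on exit:
1 gray
  10 gray
    3 gray
      4 gray
        6 gray
        6 black
      4 black
      11 gray
        11→1: 1 is gray → back edge
First back edge: 11 → 1.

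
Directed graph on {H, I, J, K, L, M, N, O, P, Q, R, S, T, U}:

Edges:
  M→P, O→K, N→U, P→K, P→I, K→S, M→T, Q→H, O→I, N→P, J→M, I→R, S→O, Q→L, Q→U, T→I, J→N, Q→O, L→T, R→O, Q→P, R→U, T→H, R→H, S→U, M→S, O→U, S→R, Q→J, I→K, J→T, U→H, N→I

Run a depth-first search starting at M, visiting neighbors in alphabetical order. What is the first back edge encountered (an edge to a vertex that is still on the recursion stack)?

O→I

DFS from M (visiting neighbors in alphabetical order); mark gray on enter, black on exit:
M gray
  P gray
    I gray
      K gray
        S gray
          O gray
            O→I: I is gray → back edge
First back edge: O → I.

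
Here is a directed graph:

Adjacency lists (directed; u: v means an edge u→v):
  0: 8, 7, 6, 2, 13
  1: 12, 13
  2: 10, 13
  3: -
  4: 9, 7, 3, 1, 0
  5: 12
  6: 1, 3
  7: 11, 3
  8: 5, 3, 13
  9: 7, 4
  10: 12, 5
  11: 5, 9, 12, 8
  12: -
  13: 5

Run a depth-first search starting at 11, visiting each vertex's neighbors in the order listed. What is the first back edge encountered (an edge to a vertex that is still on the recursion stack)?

7->11

DFS from 11 (visiting each vertex's neighbors in the order listed); mark gray on enter, black on exit:
11 gray
  5 gray
    12 gray
    12 black
  5 black
  9 gray
    7 gray
      7→11: 11 is gray → back edge
First back edge: 7 → 11.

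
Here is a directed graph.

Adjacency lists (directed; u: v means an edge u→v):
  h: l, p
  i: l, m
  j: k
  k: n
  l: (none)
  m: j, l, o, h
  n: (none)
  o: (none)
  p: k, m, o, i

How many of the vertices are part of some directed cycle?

A vertex is on a directed cycle iff it belongs to a strongly connected component of size ≥ 2 (or has a self-loop).
The vertices on cycles are {h, i, m, p} — 4 in total.

4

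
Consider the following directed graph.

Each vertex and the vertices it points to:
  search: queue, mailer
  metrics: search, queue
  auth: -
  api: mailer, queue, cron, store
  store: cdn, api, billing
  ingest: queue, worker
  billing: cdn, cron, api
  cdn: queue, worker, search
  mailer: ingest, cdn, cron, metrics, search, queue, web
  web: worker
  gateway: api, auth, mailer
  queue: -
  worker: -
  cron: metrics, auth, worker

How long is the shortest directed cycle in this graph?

2

For each vertex v, BFS finds the shortest path from v back to v.
The shortest such closed walk is api → store → api, length 2.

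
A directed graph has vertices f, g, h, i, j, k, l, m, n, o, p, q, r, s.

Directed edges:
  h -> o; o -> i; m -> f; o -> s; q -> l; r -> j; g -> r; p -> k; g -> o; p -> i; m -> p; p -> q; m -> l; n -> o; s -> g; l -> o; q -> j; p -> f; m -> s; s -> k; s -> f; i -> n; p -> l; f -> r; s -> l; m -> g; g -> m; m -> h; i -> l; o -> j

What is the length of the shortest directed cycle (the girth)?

For each vertex v, BFS finds the shortest path from v back to v.
The shortest such closed walk is m → g → m, length 2.

2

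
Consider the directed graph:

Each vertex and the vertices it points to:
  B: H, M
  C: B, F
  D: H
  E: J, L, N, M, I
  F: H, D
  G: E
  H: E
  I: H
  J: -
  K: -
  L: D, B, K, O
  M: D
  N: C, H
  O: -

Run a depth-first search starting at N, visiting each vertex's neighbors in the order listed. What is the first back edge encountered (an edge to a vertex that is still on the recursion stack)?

DFS from N (visiting each vertex's neighbors in the order listed); mark gray on enter, black on exit:
N gray
  C gray
    B gray
      H gray
        E gray
          J gray
          J black
          L gray
            D gray
              D→H: H is gray → back edge
First back edge: D → H.

D→H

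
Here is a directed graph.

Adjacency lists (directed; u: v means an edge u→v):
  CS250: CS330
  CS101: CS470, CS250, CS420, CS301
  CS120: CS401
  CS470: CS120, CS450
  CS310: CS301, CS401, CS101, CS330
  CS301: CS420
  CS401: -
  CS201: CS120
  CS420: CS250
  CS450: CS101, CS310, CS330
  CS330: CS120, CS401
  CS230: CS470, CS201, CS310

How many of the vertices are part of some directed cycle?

4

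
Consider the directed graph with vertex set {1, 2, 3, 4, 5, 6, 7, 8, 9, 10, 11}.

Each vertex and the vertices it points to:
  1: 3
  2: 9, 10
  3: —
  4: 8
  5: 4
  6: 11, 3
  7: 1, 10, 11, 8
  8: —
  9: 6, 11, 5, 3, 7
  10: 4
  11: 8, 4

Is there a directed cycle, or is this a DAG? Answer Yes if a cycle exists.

No

DFS with white/gray/black marking, starting from 8:
8 gray
8 black
1 gray
  3 gray
  3 black
1 black
2 gray
  9 gray
    6 gray
      11 gray
        11→8: 8 black — skip
        4 gray
          4→8: 8 black — skip
        4 black
      11 black
      6→3: 3 black — skip
    6 black
    9→11: 11 black — skip
    5 gray
      5→4: 4 black — skip
    5 black
    9→3: 3 black — skip
    7 gray
      7→1: 1 black — skip
      10 gray
        10→4: 4 black — skip
      10 black
      7→11: 11 black — skip
      7→8: 8 black — skip
    7 black
  9 black
  2→10: 10 black — skip
2 black
Every edge goes to a white or black vertex — no back edge, so the graph is acyclic.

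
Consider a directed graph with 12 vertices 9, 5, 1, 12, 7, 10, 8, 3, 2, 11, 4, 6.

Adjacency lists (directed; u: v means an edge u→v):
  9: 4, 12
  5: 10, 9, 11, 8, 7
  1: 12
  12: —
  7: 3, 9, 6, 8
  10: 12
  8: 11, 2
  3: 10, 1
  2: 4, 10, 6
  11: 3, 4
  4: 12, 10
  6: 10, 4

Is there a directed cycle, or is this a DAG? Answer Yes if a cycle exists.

DFS with white/gray/black marking, starting from 5:
5 gray
  10 gray
    12 gray
    12 black
  10 black
  9 gray
    4 gray
      4→12: 12 black — skip
      4→10: 10 black — skip
    4 black
    9→12: 12 black — skip
  9 black
  11 gray
    3 gray
      3→10: 10 black — skip
      1 gray
        1→12: 12 black — skip
      1 black
    3 black
    11→4: 4 black — skip
  11 black
  8 gray
    8→11: 11 black — skip
    2 gray
      2→4: 4 black — skip
      2→10: 10 black — skip
      6 gray
        6→10: 10 black — skip
        6→4: 4 black — skip
      6 black
    2 black
  8 black
  7 gray
    7→3: 3 black — skip
    7→9: 9 black — skip
    7→6: 6 black — skip
    7→8: 8 black — skip
  7 black
5 black
Every edge goes to a white or black vertex — no back edge, so the graph is acyclic.

No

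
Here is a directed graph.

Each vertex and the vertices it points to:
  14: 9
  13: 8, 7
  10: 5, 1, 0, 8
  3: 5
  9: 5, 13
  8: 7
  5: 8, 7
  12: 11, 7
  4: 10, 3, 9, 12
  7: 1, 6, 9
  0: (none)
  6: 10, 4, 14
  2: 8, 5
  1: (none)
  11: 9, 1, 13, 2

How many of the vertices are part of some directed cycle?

A vertex is on a directed cycle iff it belongs to a strongly connected component of size ≥ 2 (or has a self-loop).
The vertices on cycles are {2, 3, 4, 5, 6, 7, 8, 9, 10, 11, 12, 13, 14} — 13 in total.

13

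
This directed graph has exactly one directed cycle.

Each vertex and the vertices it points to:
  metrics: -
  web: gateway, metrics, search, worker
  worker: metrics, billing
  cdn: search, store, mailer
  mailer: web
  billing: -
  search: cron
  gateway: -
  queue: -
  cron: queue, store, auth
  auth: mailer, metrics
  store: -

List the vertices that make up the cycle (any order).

web, auth, cron, mailer, search

DFS with gray/black marking from mailer:
mailer gray
  web gray
    gateway gray
    gateway black
    metrics gray
    metrics black
    search gray
      cron gray
        queue gray
        queue black
        store gray
        store black
        auth gray
          auth→mailer: mailer is gray → back edge
Back edge closes the cycle mailer → web → search → cron → auth → mailer; its vertices are {web, auth, cron, mailer, search}.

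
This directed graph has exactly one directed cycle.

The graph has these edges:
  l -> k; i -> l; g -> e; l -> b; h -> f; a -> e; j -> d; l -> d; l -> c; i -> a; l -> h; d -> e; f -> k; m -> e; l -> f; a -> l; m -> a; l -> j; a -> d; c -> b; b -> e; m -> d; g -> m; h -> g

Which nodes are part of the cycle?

DFS with gray/black marking from l:
l gray
  d gray
    e gray
    e black
  d black
  f gray
    k gray
    k black
  f black
  c gray
    b gray
      b→e: e black — skip
    b black
  c black
  h gray
    h→f: f black — skip
    g gray
      g→e: e black — skip
      m gray
        m→d: d black — skip
        m→e: e black — skip
        a gray
          a→l: l is gray → back edge
Back edge closes the cycle l → h → g → m → a → l; its vertices are {a, g, h, l, m}.

a, g, h, l, m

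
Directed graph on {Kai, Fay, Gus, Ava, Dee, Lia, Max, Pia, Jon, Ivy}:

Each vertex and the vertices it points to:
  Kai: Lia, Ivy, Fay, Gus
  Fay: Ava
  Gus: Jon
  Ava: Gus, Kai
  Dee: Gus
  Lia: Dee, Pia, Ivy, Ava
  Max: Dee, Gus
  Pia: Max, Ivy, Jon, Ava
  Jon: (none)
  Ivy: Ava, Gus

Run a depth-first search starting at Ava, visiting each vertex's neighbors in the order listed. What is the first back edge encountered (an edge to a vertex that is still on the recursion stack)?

DFS from Ava (visiting each vertex's neighbors in the order listed); mark gray on enter, black on exit:
Ava gray
  Gus gray
    Jon gray
    Jon black
  Gus black
  Kai gray
    Lia gray
      Dee gray
        Dee→Gus: Gus black — skip
      Dee black
      Pia gray
        Max gray
          Max→Dee: Dee black — skip
          Max→Gus: Gus black — skip
        Max black
        Ivy gray
          Ivy→Ava: Ava is gray → back edge
First back edge: Ivy → Ava.

Ivy->Ava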